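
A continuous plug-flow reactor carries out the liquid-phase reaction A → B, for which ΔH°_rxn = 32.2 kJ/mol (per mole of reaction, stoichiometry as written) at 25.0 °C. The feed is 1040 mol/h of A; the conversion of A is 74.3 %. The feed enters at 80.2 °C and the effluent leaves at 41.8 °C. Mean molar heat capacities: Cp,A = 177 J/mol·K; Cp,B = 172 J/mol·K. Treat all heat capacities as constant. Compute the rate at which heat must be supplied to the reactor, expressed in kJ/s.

Extent of reaction ξ = 0.743 × 1040 = 772.72 mol/h
Reaction term: ξ·ΔH°_rxn = 772.72 × 32.2 = 24882 kJ/h
Sensible, feed 80.2→25 °C: -10161 kJ/h
Outlet flows (mol/h): A 267.28, B 772.72
Sensible, products 25→41.8 °C: 3027.6 kJ/h
Q = ΔH = 17748 kJ/h = 4.93 kW
Heat supplied = 4.93 kJ/s

Q_in = 4.93 kJ/s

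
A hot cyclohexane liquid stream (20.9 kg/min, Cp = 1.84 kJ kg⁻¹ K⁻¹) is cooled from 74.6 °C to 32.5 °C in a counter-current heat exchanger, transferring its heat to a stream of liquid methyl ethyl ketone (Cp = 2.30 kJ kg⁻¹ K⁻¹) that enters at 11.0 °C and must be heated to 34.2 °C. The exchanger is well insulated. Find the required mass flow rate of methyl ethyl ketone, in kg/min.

ṁ_c = 30.3 kg/min

Heat released by hot stream: Q = 20.9 × 1.84 × (74.6 − 32.5) = 1619 kJ/min
Energy balance on cold side (adiabatic exchanger): Q = ṁ_c·Cp_c·(T_c,out − T_c,in)
ṁ_c = 1619 / [2.30 × (34.2 − 11.0)] = 30.341 kg/min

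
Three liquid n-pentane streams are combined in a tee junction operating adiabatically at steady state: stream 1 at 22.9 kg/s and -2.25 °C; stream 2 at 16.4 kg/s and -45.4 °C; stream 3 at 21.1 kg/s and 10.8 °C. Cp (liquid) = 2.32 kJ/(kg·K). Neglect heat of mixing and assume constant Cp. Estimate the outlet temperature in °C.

T_out = -9.41 °C

No heat crosses the boundary, so H_out = H_in.
Σ ṁᵢCp,ᵢTᵢ = 22.9×2.32×-2.25 + 16.4×2.32×-45.4 + 21.1×2.32×10.8 = -1318.2
Σ ṁᵢCp,ᵢ = 22.9×2.32 + 16.4×2.32 + 21.1×2.32 = 140.13
T_out = -1318.2 / 140.13 = -9.4074 °C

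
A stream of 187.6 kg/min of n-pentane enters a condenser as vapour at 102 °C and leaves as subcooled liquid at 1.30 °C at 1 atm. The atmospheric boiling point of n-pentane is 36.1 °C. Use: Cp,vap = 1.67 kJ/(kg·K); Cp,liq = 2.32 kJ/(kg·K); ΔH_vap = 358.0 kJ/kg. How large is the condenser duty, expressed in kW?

vapour 102→36.1 °C: -110.05 kJ/kg
condensation at 36.1 °C: -358 kJ/kg
liquid 36.1→1.30 °C: -80.736 kJ/kg
Δh = -110.05 + -358 + -80.736 = -548.79 kJ/kg
Q = ṁ·Δh = 187.6 kg/min × -548.79 kJ/kg = -102950 kJ/min
|Q| = 1715.9 kW

Q_c = 1720 kW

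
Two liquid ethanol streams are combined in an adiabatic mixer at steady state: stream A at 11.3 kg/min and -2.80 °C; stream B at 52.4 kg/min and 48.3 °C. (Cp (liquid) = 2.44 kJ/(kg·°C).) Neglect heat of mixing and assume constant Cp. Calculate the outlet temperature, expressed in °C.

Adiabatic, steady state ⇒ Σ ṁᵢCp,ᵢ(T_out − Tᵢ) = 0
Σ ṁᵢCp,ᵢTᵢ = 11.3×2.44×-2.80 + 52.4×2.44×48.3 = 6098.2
Σ ṁᵢCp,ᵢ = 11.3×2.44 + 52.4×2.44 = 155.43
T_out = 6098.2 / 155.43 = 39.235 °C

T_out = 39.2 °C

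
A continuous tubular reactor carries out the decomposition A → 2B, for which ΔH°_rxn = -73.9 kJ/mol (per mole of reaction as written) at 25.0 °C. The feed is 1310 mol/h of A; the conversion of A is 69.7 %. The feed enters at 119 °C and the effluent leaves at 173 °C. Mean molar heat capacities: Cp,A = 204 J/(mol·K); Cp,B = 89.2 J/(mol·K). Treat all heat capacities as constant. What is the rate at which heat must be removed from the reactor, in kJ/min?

Q_out = 942 kJ/min

Extent of reaction ξ = 0.697 × 1310 = 913.07 mol/h
Reaction term: ξ·ΔH°_rxn = 913.07 × -73.9 = -67476 kJ/h
Sensible, feed 119→25 °C: -25121 kJ/h
Outlet flows (mol/h): A 396.93, B 1826.1
Sensible, products 25→173 °C: 36092 kJ/h
Q = ΔH = -56504 kJ/h = -15.696 kW
Heat removed = 941.74 kJ/min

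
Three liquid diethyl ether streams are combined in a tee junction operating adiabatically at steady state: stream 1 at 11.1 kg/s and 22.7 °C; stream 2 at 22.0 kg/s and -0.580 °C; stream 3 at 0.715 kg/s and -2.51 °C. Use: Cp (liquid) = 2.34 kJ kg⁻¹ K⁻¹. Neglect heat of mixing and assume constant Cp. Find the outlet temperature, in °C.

Adiabatic, steady state ⇒ Σ ṁᵢCp,ᵢ(T_out − Tᵢ) = 0
T_out = Σ ṁᵢCp,ᵢTᵢ / Σ ṁᵢCp,ᵢ
      = 555.55 / 79.127 = 7.021 °C

T_out = 7.02 °C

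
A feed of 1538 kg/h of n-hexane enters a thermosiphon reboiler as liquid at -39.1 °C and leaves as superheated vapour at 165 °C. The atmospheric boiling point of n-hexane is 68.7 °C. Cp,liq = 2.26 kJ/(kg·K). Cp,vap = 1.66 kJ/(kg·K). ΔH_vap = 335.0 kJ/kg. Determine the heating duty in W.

Q = 315000 W

liquid -39.1→68.7 °C: 243.63 kJ/kg
vaporisation at 68.7 °C: 335 kJ/kg
vapour 68.7→165 °C: 159.86 kJ/kg
Δh = 243.63 + 335 + 159.86 = 738.49 kJ/kg
Q = ṁ·Δh = 1538 kg/h × 738.49 kJ/kg = 1.1358e+06 kJ/h
|Q| = 315.5 kW = 315500 W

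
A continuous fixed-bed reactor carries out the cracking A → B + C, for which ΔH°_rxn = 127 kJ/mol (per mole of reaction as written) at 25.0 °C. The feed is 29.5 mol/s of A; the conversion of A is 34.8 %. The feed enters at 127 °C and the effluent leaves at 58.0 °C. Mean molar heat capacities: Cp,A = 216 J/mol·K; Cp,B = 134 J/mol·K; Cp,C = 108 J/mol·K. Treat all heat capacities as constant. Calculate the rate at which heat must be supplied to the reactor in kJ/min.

Q_in = 52400 kJ/min

Extent of reaction ξ = 0.348 × 29.5 = 10.266 mol/s
Reaction term: ξ·ΔH°_rxn = 10.266 × 127 = 1303.8 kJ/s
Sensible, feed 127→25 °C: -649.94 kJ/s
Outlet flows (mol/s): A 19.234, B 10.266, C 10.266
Sensible, products 25→58.0 °C: 219.08 kJ/s
Q = ΔH = 872.92 kJ/s = 872.92 kW
Heat supplied = 52375 kJ/min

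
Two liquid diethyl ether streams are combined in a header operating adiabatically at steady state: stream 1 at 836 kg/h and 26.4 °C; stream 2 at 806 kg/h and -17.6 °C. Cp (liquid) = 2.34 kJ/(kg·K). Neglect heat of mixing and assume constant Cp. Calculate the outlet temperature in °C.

Energy balance with Q = 0: Σ ṁᵢCp,ᵢ(T_out − Tᵢ) = 0
Σ ṁᵢCp,ᵢTᵢ = 836×2.34×26.4 + 806×2.34×-17.6 = 18450
Σ ṁᵢCp,ᵢ = 836×2.34 + 806×2.34 = 3842.3
T_out = 18450 / 3842.3 = 4.8019 °C

T_out = 4.80 °C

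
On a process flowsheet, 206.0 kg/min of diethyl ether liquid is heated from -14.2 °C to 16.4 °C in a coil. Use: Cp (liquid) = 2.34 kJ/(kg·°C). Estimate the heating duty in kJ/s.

Q = ṁ·Cp·ΔT = 206.0 × 2.34 × (16.4 − -14.2) = 14750 kJ/min
Converting: 14750 / 60 s = 245.84 kW

Q = 246 kJ/s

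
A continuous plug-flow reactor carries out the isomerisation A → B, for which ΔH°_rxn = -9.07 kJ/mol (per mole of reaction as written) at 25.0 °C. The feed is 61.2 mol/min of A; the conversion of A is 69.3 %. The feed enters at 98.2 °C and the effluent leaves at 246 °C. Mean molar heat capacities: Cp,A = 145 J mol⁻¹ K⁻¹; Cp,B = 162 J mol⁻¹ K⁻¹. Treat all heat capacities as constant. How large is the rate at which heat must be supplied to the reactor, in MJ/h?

Extent of reaction ξ = 0.693 × 61.2 = 42.412 mol/min
Reaction term: ξ·ΔH°_rxn = 42.412 × -9.07 = -384.67 kJ/min
Sensible, feed 98.2→25 °C: -649.58 kJ/min
Outlet flows (mol/min): A 18.788, B 42.412
Sensible, products 25→246 °C: 2120.5 kJ/min
Q = ΔH = 1086.2 kJ/min = 18.104 kW
Heat supplied = 65.175 MJ/h

Q_in = 65.2 MJ/h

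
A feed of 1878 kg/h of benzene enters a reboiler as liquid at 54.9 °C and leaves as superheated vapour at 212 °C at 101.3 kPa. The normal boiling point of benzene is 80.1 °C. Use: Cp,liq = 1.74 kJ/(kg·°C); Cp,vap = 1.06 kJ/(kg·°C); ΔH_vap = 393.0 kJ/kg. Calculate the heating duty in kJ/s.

Q = 301 kJ/s

liquid 54.9→80.1 °C: 43.848 kJ/kg
vaporisation at 80.1 °C: 393 kJ/kg
vapour 80.1→212 °C: 139.81 kJ/kg
Δh = 43.848 + 393 + 139.81 = 576.66 kJ/kg
Q = ṁ·Δh = 1878 kg/h × 576.66 kJ/kg = 1.083e+06 kJ/h
|Q| = 300.83 kW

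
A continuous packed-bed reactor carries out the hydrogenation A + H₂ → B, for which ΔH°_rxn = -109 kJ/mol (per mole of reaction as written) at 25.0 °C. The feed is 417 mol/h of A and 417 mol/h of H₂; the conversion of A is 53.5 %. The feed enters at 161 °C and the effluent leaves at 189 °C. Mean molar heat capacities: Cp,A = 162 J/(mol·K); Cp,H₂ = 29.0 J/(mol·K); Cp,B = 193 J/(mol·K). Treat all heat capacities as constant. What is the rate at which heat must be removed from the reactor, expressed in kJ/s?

Extent of reaction ξ = 0.535 × 417 = 223.09 mol/h
Reaction term: ξ·ΔH°_rxn = 223.09 × -109 = -24317 kJ/h
Sensible, feed 161→25 °C: -10832 kJ/h
Outlet flows (mol/h): A 193.91, H₂ 193.91, B 223.09
Sensible, products 25→189 °C: 13135 kJ/h
Q = ΔH = -22014 kJ/h = -6.115 kW
Heat removed = 6.115 kJ/s

Q_out = 6.12 kJ/s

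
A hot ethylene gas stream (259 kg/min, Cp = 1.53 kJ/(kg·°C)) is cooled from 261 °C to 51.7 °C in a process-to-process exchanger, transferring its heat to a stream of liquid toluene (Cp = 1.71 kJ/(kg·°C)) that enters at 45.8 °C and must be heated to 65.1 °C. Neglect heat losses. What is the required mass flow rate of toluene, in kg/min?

Heat released by hot stream: Q = 259 × 1.53 × (261 − 51.7) = 82939 kJ/min
Energy balance on cold side (adiabatic exchanger): Q = ṁ_c·Cp_c·(T_c,out − T_c,in)
ṁ_c = 82939 / [1.71 × (65.1 − 45.8)] = 2513.1 kg/min

ṁ_c = 2510 kg/min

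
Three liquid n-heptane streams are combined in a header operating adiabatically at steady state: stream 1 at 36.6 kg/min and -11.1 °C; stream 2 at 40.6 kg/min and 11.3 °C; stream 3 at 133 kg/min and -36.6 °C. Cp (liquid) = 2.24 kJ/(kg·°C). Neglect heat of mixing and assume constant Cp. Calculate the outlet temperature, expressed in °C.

T_out = -22.9 °C

Adiabatic, steady state ⇒ Σ ṁᵢCp,ᵢ(T_out − Tᵢ) = 0
Σ ṁᵢCp,ᵢTᵢ = 36.6×2.24×-11.1 + 40.6×2.24×11.3 + 133×2.24×-36.6 = -10786
Σ ṁᵢCp,ᵢ = 36.6×2.24 + 40.6×2.24 + 133×2.24 = 470.85
T_out = -10786 / 470.85 = -22.908 °C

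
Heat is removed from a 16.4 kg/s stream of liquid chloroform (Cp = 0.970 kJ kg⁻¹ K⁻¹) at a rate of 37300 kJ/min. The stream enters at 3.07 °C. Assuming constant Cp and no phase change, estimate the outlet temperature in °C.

Q = 37300 kJ/min = 621.67 kJ/s
ΔT = Q/(ṁ·Cp) = 621.67/(16.4×0.970) = 39.079 K
T_out = 3.07 − 39.079 = -36.009 °C

T_out = -36.0 °C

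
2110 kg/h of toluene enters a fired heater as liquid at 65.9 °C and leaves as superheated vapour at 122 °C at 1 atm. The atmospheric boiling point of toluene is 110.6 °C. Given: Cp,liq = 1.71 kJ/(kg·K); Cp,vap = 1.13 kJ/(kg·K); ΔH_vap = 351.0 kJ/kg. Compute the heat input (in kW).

Q = 258 kW

liquid 65.9→110.6 °C: 76.437 kJ/kg
vaporisation at 110.6 °C: 351 kJ/kg
vapour 110.6→122 °C: 12.882 kJ/kg
Δh = 76.437 + 351 + 12.882 = 440.32 kJ/kg
Q = ṁ·Δh = 2110 kg/h × 440.32 kJ/kg = 929070 kJ/h
|Q| = 258.08 kW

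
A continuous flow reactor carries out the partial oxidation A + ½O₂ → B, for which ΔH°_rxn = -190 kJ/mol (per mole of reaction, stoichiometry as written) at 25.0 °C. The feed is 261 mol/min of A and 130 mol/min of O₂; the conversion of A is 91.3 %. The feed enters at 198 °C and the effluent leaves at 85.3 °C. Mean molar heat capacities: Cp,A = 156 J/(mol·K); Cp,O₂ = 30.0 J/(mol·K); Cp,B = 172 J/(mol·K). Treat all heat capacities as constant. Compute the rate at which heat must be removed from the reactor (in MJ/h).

Q_out = 3020 MJ/h

Extent of reaction ξ = 0.913 × 261 = 238.29 mol/min
Reaction term: ξ·ΔH°_rxn = 238.29 × -190 = -45276 kJ/min
Sensible, feed 198→25 °C: -7718.6 kJ/min
Outlet flows (mol/min): A 22.707, O₂ 10.853, B 238.29
Sensible, products 25→85.3 °C: 2704.7 kJ/min
Q = ΔH = -50290 kJ/min = -838.16 kW
Heat removed = 3017.4 MJ/h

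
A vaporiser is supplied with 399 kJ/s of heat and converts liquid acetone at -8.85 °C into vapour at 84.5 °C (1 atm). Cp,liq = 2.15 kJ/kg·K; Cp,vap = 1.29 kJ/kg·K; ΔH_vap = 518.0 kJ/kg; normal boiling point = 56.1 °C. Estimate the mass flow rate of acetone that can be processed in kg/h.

ṁ = 2070 kg/h

Δh = 2.15×(56.1−-8.85) + 518.0 + 1.29×(84.5−56.1) = 694.28 kJ/kg
Q = 399 kJ/s = 399 kJ/s = 1.4364e+06 kJ/h
ṁ = Q/Δh = 1.4364e+06 / 694.28 = 2068.9 kg/h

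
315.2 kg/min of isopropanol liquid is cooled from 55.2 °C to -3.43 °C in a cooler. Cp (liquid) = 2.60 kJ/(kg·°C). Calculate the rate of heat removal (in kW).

Q = ṁ·Cp·ΔT = 315.2 × 2.60 × (-3.43 − 55.2) = -48048 kJ/min
Converting: 48048 / 60 s = 800.81 kW

Q_c = 801 kW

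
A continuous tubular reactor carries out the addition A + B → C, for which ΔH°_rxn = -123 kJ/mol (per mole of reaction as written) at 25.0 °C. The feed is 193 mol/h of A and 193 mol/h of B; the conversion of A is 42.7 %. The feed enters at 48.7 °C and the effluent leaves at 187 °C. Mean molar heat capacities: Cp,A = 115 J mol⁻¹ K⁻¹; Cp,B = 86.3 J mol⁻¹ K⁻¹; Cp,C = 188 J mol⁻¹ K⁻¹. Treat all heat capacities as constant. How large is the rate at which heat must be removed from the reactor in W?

Q_out = 1370 W

Extent of reaction ξ = 0.427 × 193 = 82.411 mol/h
Reaction term: ξ·ΔH°_rxn = 82.411 × -123 = -10137 kJ/h
Sensible, feed 48.7→25 °C: -920.77 kJ/h
Outlet flows (mol/h): A 110.59, B 110.59, C 82.411
Sensible, products 25→187 °C: 6116.3 kJ/h
Q = ΔH = -4941 kJ/h = -1.3725 kW
Heat removed = 1372.5 W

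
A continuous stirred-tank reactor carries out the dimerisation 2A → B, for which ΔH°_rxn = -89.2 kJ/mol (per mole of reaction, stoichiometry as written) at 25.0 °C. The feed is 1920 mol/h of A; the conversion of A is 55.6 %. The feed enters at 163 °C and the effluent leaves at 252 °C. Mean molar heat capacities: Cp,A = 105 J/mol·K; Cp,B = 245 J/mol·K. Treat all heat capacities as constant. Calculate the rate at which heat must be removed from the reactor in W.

Q_out = 7060 W

Extent of reaction ξ = 0.556 × 1920 / 2 = 533.76 mol/h
Reaction term: ξ·ΔH°_rxn = 533.76 × -89.2 = -47611 kJ/h
Sensible, feed 163→25 °C: -27821 kJ/h
Outlet flows (mol/h): A 852.48, B 533.76
Sensible, products 25→252 °C: 50004 kJ/h
Q = ΔH = -25428 kJ/h = -7.0634 kW
Heat removed = 7063.4 W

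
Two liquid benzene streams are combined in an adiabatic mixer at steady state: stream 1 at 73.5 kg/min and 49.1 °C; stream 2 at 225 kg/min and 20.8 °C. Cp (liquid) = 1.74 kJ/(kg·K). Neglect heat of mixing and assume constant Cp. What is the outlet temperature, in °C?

T_out = 27.8 °C

No heat crosses the boundary, so H_out = H_in.
T_out = Σ ṁᵢCp,ᵢTᵢ / Σ ṁᵢCp,ᵢ
      = 14423 / 519.39 = 27.768 °C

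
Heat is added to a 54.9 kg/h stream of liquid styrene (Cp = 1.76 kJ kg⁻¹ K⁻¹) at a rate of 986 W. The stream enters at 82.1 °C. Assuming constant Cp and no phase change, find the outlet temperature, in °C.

Q = 986 W = 3549.6 kJ/h
ΔT = Q/(ṁ·Cp) = 3549.6/(54.9×1.76) = 36.736 K
T_out = 82.1 + 36.736 = 118.84 °C

T_out = 119 °C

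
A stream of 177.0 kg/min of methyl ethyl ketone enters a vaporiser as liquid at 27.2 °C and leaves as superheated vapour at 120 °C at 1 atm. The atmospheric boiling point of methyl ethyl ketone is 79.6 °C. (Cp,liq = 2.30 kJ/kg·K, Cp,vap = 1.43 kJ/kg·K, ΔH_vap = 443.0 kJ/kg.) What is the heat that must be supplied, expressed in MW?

liquid 27.2→79.6 °C: 120.52 kJ/kg
vaporisation at 79.6 °C: 443 kJ/kg
vapour 79.6→120 °C: 57.772 kJ/kg
Δh = 120.52 + 443 + 57.772 = 621.29 kJ/kg
Q = ṁ·Δh = 177.0 kg/min × 621.29 kJ/kg = 109970 kJ/min
|Q| = 1832.8 kW = 1.8328 MW

Q = 1.83 MW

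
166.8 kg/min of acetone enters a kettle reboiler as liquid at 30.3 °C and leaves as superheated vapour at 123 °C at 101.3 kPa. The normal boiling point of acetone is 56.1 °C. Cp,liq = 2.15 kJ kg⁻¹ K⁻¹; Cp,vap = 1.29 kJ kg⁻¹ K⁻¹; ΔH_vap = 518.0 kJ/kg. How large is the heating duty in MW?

Q = 1.83 MW

liquid 30.3→56.1 °C: 55.47 kJ/kg
vaporisation at 56.1 °C: 518 kJ/kg
vapour 56.1→123 °C: 86.301 kJ/kg
Δh = 55.47 + 518 + 86.301 = 659.77 kJ/kg
Q = ṁ·Δh = 166.8 kg/min × 659.77 kJ/kg = 110050 kJ/min
|Q| = 1834.2 kW = 1.8342 MW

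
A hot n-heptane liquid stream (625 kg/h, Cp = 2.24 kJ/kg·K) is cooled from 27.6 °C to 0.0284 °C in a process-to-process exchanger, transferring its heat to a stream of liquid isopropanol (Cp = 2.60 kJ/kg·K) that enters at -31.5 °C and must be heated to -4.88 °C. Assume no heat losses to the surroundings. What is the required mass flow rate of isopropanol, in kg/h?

Heat released by hot stream: Q = 625 × 2.24 × (27.6 − 0.0284) = 38600 kJ/h
Energy balance on cold side (adiabatic exchanger): Q = ṁ_c·Cp_c·(T_c,out − T_c,in)
ṁ_c = 38600 / [2.60 × (-4.88 − -31.5)] = 557.71 kg/h

ṁ_c = 558 kg/h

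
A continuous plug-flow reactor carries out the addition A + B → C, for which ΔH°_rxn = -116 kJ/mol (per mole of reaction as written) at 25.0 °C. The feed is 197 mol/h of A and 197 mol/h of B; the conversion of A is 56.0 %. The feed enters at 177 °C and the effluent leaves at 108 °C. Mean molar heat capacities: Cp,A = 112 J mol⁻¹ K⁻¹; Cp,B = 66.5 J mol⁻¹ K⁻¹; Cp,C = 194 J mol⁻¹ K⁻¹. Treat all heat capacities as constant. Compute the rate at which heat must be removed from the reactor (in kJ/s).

Extent of reaction ξ = 0.560 × 197 = 110.32 mol/h
Reaction term: ξ·ΔH°_rxn = 110.32 × -116 = -12797 kJ/h
Sensible, feed 177→25 °C: -5345 kJ/h
Outlet flows (mol/h): A 86.68, B 86.68, C 110.32
Sensible, products 25→108 °C: 3060.6 kJ/h
Q = ΔH = -15082 kJ/h = -4.1893 kW
Heat removed = 4.1893 kJ/s

Q_out = 4.19 kJ/s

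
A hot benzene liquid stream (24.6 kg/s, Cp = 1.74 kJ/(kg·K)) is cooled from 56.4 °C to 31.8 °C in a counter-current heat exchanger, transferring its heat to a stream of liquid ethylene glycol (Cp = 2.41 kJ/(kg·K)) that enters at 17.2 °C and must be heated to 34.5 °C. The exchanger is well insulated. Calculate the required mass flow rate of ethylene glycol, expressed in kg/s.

Heat released by hot stream: Q = 24.6 × 1.74 × (56.4 − 31.8) = 1053 kJ/s
Energy balance on cold side (adiabatic exchanger): Q = ṁ_c·Cp_c·(T_c,out − T_c,in)
ṁ_c = 1053 / [2.41 × (34.5 − 17.2)] = 25.256 kg/s

ṁ_c = 25.3 kg/s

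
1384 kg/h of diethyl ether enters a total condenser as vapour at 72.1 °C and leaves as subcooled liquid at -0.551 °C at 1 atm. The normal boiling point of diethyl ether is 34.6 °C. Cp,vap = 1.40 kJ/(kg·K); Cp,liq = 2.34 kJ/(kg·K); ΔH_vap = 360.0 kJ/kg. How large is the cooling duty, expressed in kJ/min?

vapour 72.1→34.6 °C: -52.5 kJ/kg
condensation at 34.6 °C: -360 kJ/kg
liquid 34.6→-0.551 °C: -82.253 kJ/kg
Δh = -52.5 + -360 + -82.253 = -494.75 kJ/kg
Q = ṁ·Δh = 1384 kg/h × -494.75 kJ/kg = -684740 kJ/h
|Q| = 190.21 kW = 11412 kJ/min

Q_c = 11400 kJ/min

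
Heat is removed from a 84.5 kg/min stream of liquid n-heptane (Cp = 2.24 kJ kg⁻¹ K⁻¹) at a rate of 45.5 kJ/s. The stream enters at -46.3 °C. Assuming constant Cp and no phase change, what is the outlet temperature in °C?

Q = 45.5 kJ/s = 2730 kJ/min
ΔT = Q/(ṁ·Cp) = 2730/(84.5×2.24) = 14.423 K
T_out = -46.3 − 14.423 = -60.723 °C

T_out = -60.7 °C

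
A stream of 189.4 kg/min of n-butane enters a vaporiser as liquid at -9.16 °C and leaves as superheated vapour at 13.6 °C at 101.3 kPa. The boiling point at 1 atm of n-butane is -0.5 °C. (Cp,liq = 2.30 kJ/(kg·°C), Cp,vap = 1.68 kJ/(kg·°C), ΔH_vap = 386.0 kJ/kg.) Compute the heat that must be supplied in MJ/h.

Q = 4880 MJ/h

liquid -9.16→-0.5 °C: 19.918 kJ/kg
vaporisation at -0.5 °C: 386 kJ/kg
vapour -0.5→13.6 °C: 23.688 kJ/kg
Δh = 19.918 + 386 + 23.688 = 429.61 kJ/kg
Q = ṁ·Δh = 189.4 kg/min × 429.61 kJ/kg = 81367 kJ/min
|Q| = 1356.1 kW = 4882 MJ/h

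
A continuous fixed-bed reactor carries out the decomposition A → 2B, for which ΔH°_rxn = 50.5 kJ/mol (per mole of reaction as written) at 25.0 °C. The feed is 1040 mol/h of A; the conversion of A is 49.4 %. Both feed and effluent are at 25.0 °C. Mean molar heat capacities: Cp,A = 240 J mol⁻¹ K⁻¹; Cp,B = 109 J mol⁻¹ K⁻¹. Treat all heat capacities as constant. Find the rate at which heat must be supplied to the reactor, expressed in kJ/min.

Q_in = 432 kJ/min

Extent of reaction ξ = 0.494 × 1040 = 513.76 mol/h
Reaction term: ξ·ΔH°_rxn = 513.76 × 50.5 = 25945 kJ/h
Q = ΔH = 25945 kJ/h = 7.2069 kW
Heat supplied = 432.41 kJ/min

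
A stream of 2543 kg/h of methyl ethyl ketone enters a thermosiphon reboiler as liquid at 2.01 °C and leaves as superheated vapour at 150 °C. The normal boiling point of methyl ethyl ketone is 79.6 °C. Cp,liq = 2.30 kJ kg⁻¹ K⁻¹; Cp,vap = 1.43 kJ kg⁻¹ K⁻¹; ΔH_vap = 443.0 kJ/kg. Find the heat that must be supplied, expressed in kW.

liquid 2.01→79.6 °C: 178.46 kJ/kg
vaporisation at 79.6 °C: 443 kJ/kg
vapour 79.6→150 °C: 100.67 kJ/kg
Δh = 178.46 + 443 + 100.67 = 722.13 kJ/kg
Q = ṁ·Δh = 2543 kg/h × 722.13 kJ/kg = 1.8364e+06 kJ/h
|Q| = 510.1 kW

Q = 510 kW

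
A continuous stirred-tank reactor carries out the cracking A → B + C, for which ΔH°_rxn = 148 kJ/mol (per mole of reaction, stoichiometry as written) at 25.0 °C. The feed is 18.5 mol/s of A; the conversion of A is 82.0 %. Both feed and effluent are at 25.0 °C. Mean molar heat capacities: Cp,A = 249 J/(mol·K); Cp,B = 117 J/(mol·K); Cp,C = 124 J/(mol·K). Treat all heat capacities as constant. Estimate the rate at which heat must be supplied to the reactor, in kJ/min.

Q_in = 135000 kJ/min

Extent of reaction ξ = 0.820 × 18.5 = 15.17 mol/s
Reaction term: ξ·ΔH°_rxn = 15.17 × 148 = 2245.2 kJ/s
Q = ΔH = 2245.2 kJ/s = 2245.2 kW
Heat supplied = 134710 kJ/min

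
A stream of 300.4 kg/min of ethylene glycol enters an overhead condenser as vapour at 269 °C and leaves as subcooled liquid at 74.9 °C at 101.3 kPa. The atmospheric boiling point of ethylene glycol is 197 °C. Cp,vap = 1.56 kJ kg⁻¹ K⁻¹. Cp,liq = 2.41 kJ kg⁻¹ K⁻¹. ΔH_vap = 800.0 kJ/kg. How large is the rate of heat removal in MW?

Q_c = 6.04 MW

vapour 269→197 °C: -112.32 kJ/kg
condensation at 197 °C: -800 kJ/kg
liquid 197→74.9 °C: -294.26 kJ/kg
Δh = -112.32 + -800 + -294.26 = -1206.6 kJ/kg
Q = ṁ·Δh = 300.4 kg/min × -1206.6 kJ/kg = -362460 kJ/min
|Q| = 6040.9 kW = 6.0409 MW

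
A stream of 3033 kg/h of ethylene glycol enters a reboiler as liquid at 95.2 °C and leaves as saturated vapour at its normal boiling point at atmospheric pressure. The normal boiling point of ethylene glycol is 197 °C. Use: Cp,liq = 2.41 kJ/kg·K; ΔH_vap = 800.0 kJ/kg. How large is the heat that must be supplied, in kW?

liquid 95.2→197 °C: 245.34 kJ/kg
vaporisation at 197 °C: 800 kJ/kg
Δh = 245.34 + 800 = 1045.3 kJ/kg
Q = ṁ·Δh = 3033 kg/h × 1045.3 kJ/kg = 3.1705e+06 kJ/h
|Q| = 880.7 kW

Q = 881 kW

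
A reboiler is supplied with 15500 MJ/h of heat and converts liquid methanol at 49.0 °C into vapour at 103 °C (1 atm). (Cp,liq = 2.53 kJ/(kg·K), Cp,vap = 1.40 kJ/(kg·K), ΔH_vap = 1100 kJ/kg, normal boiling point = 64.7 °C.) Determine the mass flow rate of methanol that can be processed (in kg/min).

Δh = 2.53×(64.7−49.0) + 1100 + 1.40×(103−64.7) = 1193.3 kJ/kg
Q = 15500 MJ/h = 4305.6 kJ/s = 258330 kJ/min
ṁ = Q/Δh = 258330 / 1193.3 = 216.48 kg/min

ṁ = 216 kg/min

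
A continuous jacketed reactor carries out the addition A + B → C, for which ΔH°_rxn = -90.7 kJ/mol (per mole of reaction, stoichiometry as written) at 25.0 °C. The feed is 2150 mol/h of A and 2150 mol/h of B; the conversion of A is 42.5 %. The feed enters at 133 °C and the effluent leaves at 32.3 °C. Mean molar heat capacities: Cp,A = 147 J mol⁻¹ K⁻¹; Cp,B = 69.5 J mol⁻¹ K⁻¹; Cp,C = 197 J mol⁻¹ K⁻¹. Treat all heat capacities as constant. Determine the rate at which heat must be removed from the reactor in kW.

Extent of reaction ξ = 0.425 × 2150 = 913.75 mol/h
Reaction term: ξ·ΔH°_rxn = 913.75 × -90.7 = -82877 kJ/h
Sensible, feed 133→25 °C: -50271 kJ/h
Outlet flows (mol/h): A 1236.2, B 1236.2, C 913.75
Sensible, products 25→32.3 °C: 3267.9 kJ/h
Q = ΔH = -129880 kJ/h = -36.078 kW
Heat removed = 36.078 kW

Q_out = 36.1 kW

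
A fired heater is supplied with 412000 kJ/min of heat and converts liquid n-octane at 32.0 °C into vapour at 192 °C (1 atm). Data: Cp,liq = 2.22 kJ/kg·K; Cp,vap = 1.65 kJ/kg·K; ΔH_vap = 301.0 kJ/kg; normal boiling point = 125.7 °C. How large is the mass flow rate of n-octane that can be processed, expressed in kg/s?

ṁ = 11.1 kg/s

Δh = 2.22×(125.7−32.0) + 301.0 + 1.65×(192−125.7) = 618.41 kJ/kg
Q = 412000 kJ/min = 6866.7 kJ/s = 6866.7 kJ/s
ṁ = Q/Δh = 6866.7 / 618.41 = 11.104 kg/s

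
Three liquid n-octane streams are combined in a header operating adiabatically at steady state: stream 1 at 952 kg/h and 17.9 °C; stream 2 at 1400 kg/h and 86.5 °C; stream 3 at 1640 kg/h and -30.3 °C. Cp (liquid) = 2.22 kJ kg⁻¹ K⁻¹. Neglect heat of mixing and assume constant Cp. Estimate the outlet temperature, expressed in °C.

T_out = 22.2 °C

No heat crosses the boundary, so H_out = H_in.
Σ ṁᵢCp,ᵢTᵢ = 952×2.22×17.9 + 1400×2.22×86.5 + 1640×2.22×-30.3 = 196360
Σ ṁᵢCp,ᵢ = 952×2.22 + 1400×2.22 + 1640×2.22 = 8862.2
T_out = 196360 / 8862.2 = 22.157 °C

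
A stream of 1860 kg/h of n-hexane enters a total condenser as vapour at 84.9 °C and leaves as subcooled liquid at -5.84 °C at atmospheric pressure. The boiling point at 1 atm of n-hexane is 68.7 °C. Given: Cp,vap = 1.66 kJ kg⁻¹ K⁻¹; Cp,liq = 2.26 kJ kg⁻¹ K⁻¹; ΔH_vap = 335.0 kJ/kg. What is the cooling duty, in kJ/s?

vapour 84.9→68.7 °C: -26.892 kJ/kg
condensation at 68.7 °C: -335 kJ/kg
liquid 68.7→-5.84 °C: -168.46 kJ/kg
Δh = -26.892 + -335 + -168.46 = -530.35 kJ/kg
Q = ṁ·Δh = 1860 kg/h × -530.35 kJ/kg = -986460 kJ/h
|Q| = 274.02 kW

Q_c = 274 kJ/s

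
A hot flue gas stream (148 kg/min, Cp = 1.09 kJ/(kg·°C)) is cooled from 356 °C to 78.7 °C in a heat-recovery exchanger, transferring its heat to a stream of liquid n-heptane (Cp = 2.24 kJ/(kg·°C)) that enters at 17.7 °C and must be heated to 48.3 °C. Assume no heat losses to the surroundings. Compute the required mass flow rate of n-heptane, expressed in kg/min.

ṁ_c = 653 kg/min

Heat released by hot stream: Q = 148 × 1.09 × (356 − 78.7) = 44734 kJ/min
Energy balance on cold side (adiabatic exchanger): Q = ṁ_c·Cp_c·(T_c,out − T_c,in)
ṁ_c = 44734 / [2.24 × (48.3 − 17.7)] = 652.63 kg/min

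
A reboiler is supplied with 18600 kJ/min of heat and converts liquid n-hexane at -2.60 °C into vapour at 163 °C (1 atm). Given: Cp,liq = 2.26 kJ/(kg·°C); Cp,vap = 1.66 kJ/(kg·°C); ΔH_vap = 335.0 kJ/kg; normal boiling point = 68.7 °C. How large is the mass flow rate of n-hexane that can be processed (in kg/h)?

ṁ = 1710 kg/h

Δh = 2.26×(68.7−-2.60) + 335.0 + 1.66×(163−68.7) = 652.68 kJ/kg
Q = 18600 kJ/min = 310 kJ/s = 1.116e+06 kJ/h
ṁ = Q/Δh = 1.116e+06 / 652.68 = 1709.9 kg/h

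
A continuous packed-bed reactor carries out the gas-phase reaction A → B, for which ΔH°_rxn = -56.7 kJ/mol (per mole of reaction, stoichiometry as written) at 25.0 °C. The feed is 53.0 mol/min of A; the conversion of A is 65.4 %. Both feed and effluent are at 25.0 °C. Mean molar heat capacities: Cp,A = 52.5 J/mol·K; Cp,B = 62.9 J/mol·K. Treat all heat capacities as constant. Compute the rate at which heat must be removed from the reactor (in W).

Extent of reaction ξ = 0.654 × 53.0 = 34.662 mol/min
Reaction term: ξ·ΔH°_rxn = 34.662 × -56.7 = -1965.3 kJ/min
Q = ΔH = -1965.3 kJ/min = -32.756 kW
Heat removed = 32756 W

Q_out = 32800 W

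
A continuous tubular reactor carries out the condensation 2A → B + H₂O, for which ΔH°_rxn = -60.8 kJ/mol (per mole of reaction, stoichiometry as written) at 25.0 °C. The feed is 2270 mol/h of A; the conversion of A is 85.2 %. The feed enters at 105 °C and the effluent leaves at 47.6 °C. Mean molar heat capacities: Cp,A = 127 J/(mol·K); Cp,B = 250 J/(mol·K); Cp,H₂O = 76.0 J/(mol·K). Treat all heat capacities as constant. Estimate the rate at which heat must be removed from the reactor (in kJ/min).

Q_out = 1230 kJ/min

Extent of reaction ξ = 0.852 × 2270 / 2 = 967.02 mol/h
Reaction term: ξ·ΔH°_rxn = 967.02 × -60.8 = -58795 kJ/h
Sensible, feed 105→25 °C: -23063 kJ/h
Outlet flows (mol/h): A 335.96, B 967.02, H₂O 967.02
Sensible, products 25→47.6 °C: 8088.9 kJ/h
Q = ΔH = -73769 kJ/h = -20.491 kW
Heat removed = 1229.5 kJ/min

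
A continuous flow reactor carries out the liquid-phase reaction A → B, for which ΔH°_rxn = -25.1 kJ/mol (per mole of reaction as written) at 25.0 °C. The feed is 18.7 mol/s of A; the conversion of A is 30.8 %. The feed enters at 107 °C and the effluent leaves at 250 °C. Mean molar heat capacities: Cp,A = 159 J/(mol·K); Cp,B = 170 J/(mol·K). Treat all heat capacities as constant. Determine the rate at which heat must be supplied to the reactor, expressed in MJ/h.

Extent of reaction ξ = 0.308 × 18.7 = 5.7596 mol/s
Reaction term: ξ·ΔH°_rxn = 5.7596 × -25.1 = -144.57 kJ/s
Sensible, feed 107→25 °C: -243.81 kJ/s
Outlet flows (mol/s): A 12.94, B 5.7596
Sensible, products 25→250 °C: 683.25 kJ/s
Q = ΔH = 294.87 kJ/s = 294.87 kW
Heat supplied = 1061.5 MJ/h

Q_in = 1060 MJ/h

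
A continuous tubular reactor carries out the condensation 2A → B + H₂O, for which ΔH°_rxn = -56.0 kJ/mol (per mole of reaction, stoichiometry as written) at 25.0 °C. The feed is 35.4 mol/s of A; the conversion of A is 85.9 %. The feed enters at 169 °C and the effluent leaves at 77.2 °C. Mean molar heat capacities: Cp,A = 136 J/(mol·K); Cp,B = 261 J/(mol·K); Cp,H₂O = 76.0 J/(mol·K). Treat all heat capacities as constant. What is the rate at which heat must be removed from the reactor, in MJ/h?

Extent of reaction ξ = 0.859 × 35.4 / 2 = 15.204 mol/s
Reaction term: ξ·ΔH°_rxn = 15.204 × -56.0 = -851.44 kJ/s
Sensible, feed 169→25 °C: -693.27 kJ/s
Outlet flows (mol/s): A 4.9914, B 15.204, H₂O 15.204
Sensible, products 25→77.2 °C: 302.9 kJ/s
Q = ΔH = -1241.8 kJ/s = -1241.8 kW
Heat removed = 4470.5 MJ/h

Q_out = 4470 MJ/h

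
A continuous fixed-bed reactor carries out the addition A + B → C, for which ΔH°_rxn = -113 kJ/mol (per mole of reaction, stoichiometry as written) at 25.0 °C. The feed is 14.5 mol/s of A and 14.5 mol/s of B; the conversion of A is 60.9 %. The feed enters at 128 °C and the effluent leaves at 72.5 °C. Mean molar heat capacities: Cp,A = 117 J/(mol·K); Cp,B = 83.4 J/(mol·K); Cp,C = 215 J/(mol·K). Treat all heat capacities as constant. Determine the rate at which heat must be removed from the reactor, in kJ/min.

Q_out = 69200 kJ/min

Extent of reaction ξ = 0.609 × 14.5 = 8.8305 mol/s
Reaction term: ξ·ΔH°_rxn = 8.8305 × -113 = -997.85 kJ/s
Sensible, feed 128→25 °C: -299.3 kJ/s
Outlet flows (mol/s): A 5.6695, B 5.6695, C 8.8305
Sensible, products 25→72.5 °C: 144.15 kJ/s
Q = ΔH = -1153 kJ/s = -1153 kW
Heat removed = 69180 kJ/min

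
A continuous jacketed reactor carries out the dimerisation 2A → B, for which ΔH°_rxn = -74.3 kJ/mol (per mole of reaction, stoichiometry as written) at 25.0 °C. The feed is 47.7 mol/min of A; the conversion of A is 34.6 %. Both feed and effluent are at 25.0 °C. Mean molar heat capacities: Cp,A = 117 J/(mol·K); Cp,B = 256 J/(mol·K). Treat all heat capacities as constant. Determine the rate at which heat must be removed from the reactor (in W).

Q_out = 10200 W

Extent of reaction ξ = 0.346 × 47.7 / 2 = 8.2521 mol/min
Reaction term: ξ·ΔH°_rxn = 8.2521 × -74.3 = -613.13 kJ/min
Q = ΔH = -613.13 kJ/min = -10.219 kW
Heat removed = 10219 W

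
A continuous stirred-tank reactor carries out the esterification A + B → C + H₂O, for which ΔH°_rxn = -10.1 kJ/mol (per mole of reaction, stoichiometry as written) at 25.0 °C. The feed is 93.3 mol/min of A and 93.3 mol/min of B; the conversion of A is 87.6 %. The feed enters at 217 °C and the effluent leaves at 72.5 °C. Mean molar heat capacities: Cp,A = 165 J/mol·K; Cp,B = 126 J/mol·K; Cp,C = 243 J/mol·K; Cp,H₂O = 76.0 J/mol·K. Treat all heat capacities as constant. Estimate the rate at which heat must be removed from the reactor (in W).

Q_out = 77300 W

Extent of reaction ξ = 0.876 × 93.3 = 81.731 mol/min
Reaction term: ξ·ΔH°_rxn = 81.731 × -10.1 = -825.48 kJ/min
Sensible, feed 217→25 °C: -5212.9 kJ/min
Outlet flows (mol/min): A 11.569, B 11.569, C 81.731, H₂O 81.731
Sensible, products 25→72.5 °C: 1398.3 kJ/min
Q = ΔH = -4640 kJ/min = -77.333 kW
Heat removed = 77333 W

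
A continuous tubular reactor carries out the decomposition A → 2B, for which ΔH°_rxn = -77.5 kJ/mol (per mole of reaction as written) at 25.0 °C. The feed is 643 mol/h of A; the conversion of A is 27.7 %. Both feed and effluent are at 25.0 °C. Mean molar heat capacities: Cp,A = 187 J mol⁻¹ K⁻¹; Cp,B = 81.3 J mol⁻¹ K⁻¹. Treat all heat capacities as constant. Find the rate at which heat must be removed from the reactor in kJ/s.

Extent of reaction ξ = 0.277 × 643 = 178.11 mol/h
Reaction term: ξ·ΔH°_rxn = 178.11 × -77.5 = -13804 kJ/h
Q = ΔH = -13804 kJ/h = -3.8343 kW
Heat removed = 3.8343 kJ/s

Q_out = 3.83 kJ/s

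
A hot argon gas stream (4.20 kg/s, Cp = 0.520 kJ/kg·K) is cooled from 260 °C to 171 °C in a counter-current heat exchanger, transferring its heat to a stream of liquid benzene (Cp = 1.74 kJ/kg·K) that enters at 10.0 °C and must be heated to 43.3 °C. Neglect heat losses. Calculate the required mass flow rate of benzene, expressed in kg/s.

Heat released by hot stream: Q = 4.20 × 0.520 × (260 − 171) = 194.38 kJ/s
Energy balance on cold side (adiabatic exchanger): Q = ṁ_c·Cp_c·(T_c,out − T_c,in)
ṁ_c = 194.38 / [1.74 × (43.3 − 10.0)] = 3.3547 kg/s

ṁ_c = 3.35 kg/s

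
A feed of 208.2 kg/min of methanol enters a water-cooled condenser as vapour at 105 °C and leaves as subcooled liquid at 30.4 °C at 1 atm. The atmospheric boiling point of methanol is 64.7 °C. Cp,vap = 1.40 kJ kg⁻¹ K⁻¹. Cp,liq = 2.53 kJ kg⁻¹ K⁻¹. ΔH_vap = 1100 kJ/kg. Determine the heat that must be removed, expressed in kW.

vapour 105→64.7 °C: -56.42 kJ/kg
condensation at 64.7 °C: -1100 kJ/kg
liquid 64.7→30.4 °C: -86.779 kJ/kg
Δh = -56.42 + -1100 + -86.779 = -1243.2 kJ/kg
Q = ṁ·Δh = 208.2 kg/min × -1243.2 kJ/kg = -258830 kJ/min
|Q| = 4313.9 kW

Q_c = 4310 kW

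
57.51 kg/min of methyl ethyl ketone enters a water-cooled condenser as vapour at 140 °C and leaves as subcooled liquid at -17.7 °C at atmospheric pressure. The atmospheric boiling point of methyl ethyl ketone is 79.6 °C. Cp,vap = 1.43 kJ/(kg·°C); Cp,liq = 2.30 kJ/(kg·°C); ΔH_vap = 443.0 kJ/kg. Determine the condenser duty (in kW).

Q_c = 722 kW

vapour 140→79.6 °C: -86.372 kJ/kg
condensation at 79.6 °C: -443 kJ/kg
liquid 79.6→-17.7 °C: -223.79 kJ/kg
Δh = -86.372 + -443 + -223.79 = -753.16 kJ/kg
Q = ṁ·Δh = 57.51 kg/min × -753.16 kJ/kg = -43314 kJ/min
|Q| = 721.91 kW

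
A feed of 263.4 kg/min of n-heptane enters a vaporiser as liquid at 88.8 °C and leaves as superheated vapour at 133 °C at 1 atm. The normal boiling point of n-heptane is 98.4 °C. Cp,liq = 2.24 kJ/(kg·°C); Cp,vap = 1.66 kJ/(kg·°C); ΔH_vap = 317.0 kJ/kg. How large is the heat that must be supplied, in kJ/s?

liquid 88.8→98.4 °C: 21.504 kJ/kg
vaporisation at 98.4 °C: 317 kJ/kg
vapour 98.4→133 °C: 57.436 kJ/kg
Δh = 21.504 + 317 + 57.436 = 395.94 kJ/kg
Q = ṁ·Δh = 263.4 kg/min × 395.94 kJ/kg = 104290 kJ/min
|Q| = 1738.2 kW

Q = 1740 kJ/s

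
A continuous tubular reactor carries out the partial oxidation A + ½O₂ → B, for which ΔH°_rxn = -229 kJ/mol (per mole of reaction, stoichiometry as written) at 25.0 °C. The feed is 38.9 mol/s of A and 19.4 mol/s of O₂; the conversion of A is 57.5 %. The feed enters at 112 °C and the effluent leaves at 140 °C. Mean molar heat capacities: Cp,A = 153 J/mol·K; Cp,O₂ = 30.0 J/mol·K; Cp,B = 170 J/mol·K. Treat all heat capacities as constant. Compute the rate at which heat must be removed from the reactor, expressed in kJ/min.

Q_out = 296000 kJ/min

Extent of reaction ξ = 0.575 × 38.9 = 22.367 mol/s
Reaction term: ξ·ΔH°_rxn = 22.367 × -229 = -5122.2 kJ/s
Sensible, feed 112→25 °C: -568.43 kJ/s
Outlet flows (mol/s): A 16.533, O₂ 8.2163, B 22.367
Sensible, products 25→140 °C: 756.52 kJ/s
Q = ΔH = -4934.1 kJ/s = -4934.1 kW
Heat removed = 296040 kJ/min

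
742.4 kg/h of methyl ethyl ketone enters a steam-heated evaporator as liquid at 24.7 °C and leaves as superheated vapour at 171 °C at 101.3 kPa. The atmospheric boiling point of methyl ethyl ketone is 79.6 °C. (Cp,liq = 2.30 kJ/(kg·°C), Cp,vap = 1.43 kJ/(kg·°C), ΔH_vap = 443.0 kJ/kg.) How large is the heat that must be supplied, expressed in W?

liquid 24.7→79.6 °C: 126.27 kJ/kg
vaporisation at 79.6 °C: 443 kJ/kg
vapour 79.6→171 °C: 130.7 kJ/kg
Δh = 126.27 + 443 + 130.7 = 699.97 kJ/kg
Q = ṁ·Δh = 742.4 kg/h × 699.97 kJ/kg = 519660 kJ/h
|Q| = 144.35 kW = 144350 W

Q = 144000 W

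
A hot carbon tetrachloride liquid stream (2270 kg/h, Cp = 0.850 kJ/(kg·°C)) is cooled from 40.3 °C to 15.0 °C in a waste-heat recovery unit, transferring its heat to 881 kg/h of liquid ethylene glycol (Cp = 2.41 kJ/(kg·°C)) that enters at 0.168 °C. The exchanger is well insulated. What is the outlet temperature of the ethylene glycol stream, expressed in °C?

T_c,out = 23.2 °C

Heat released by hot stream: Q = 2270 × 0.850 × (40.3 − 15.0) = 48816 kJ/h
Energy balance on cold side (adiabatic exchanger): Q = ṁ_c·Cp_c·(T_c,out − T_c,in)
T_c,out = 0.168 + 48816/(881 × 2.41) = 23.16 °C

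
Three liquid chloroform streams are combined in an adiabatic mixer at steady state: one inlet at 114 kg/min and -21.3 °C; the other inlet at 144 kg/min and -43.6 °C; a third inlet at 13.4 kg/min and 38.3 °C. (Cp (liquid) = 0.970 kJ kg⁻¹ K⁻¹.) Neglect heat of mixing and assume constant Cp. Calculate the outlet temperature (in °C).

No heat crosses the boundary, so H_out = H_in.
Σ ṁᵢCp,ᵢTᵢ = 114×0.970×-21.3 + 144×0.970×-43.6 + 13.4×0.970×38.3 = -7947.6
Σ ṁᵢCp,ᵢ = 114×0.970 + 144×0.970 + 13.4×0.970 = 263.26
T_out = -7947.6 / 263.26 = -30.189 °C

T_out = -30.2 °C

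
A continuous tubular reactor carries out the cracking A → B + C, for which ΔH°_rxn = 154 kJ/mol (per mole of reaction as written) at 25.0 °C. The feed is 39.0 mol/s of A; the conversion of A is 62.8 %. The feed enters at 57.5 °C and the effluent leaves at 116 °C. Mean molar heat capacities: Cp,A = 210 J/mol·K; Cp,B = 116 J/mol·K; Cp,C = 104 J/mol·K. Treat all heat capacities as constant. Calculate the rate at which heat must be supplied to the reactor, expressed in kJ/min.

Extent of reaction ξ = 0.628 × 39.0 = 24.492 mol/s
Reaction term: ξ·ΔH°_rxn = 24.492 × 154 = 3771.8 kJ/s
Sensible, feed 57.5→25 °C: -266.18 kJ/s
Outlet flows (mol/s): A 14.508, B 24.492, C 24.492
Sensible, products 25→116 °C: 767.58 kJ/s
Q = ΔH = 4273.2 kJ/s = 4273.2 kW
Heat supplied = 256390 kJ/min

Q_in = 256000 kJ/min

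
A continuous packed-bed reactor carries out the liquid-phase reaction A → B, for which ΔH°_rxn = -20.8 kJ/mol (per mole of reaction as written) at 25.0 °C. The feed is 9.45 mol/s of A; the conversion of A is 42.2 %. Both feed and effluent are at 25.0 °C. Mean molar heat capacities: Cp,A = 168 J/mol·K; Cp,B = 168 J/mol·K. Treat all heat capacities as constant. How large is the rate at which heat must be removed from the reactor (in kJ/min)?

Q_out = 4980 kJ/min

Extent of reaction ξ = 0.422 × 9.45 = 3.9879 mol/s
Reaction term: ξ·ΔH°_rxn = 3.9879 × -20.8 = -82.948 kJ/s
Q = ΔH = -82.948 kJ/s = -82.948 kW
Heat removed = 4976.9 kJ/min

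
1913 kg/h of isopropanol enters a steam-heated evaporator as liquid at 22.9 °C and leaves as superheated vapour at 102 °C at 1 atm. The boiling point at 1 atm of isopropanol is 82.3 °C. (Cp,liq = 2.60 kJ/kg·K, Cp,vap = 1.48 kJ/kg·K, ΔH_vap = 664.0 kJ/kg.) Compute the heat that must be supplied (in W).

liquid 22.9→82.3 °C: 154.44 kJ/kg
vaporisation at 82.3 °C: 664 kJ/kg
vapour 82.3→102 °C: 29.156 kJ/kg
Δh = 154.44 + 664 + 29.156 = 847.6 kJ/kg
Q = ṁ·Δh = 1913 kg/h × 847.6 kJ/kg = 1.6215e+06 kJ/h
|Q| = 450.4 kW = 450400 W

Q = 450000 W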